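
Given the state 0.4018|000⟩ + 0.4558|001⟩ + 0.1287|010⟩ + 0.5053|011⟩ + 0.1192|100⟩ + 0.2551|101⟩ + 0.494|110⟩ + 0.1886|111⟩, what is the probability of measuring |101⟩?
0.06508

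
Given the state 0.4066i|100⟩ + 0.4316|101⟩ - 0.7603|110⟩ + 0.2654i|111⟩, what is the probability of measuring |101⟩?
0.1863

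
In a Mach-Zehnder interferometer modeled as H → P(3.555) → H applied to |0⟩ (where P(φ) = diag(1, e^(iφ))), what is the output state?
(0.04212 - 0.2009i)|0⟩ + (0.9579 + 0.2009i)|1⟩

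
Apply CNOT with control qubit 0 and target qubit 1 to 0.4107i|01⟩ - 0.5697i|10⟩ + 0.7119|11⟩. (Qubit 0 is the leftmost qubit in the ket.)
0.4107i|01⟩ + 0.7119|10⟩ - 0.5697i|11⟩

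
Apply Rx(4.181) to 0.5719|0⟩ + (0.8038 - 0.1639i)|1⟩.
(-0.4263 - 0.6977i)|0⟩ + (-0.3992 - 0.415i)|1⟩

Rx(4.181) = [[cos(θ/2), −i·sin(θ/2)], [−i·sin(θ/2), cos(θ/2)]]; θ = 4.181, cos(θ/2) ≈ -0.496623, sin(θ/2) ≈ 0.867966.
With a = amp(|0⟩) = 0.5719 and b = amp(|1⟩) = (0.8038 - 0.1639i):
new amp(|0⟩) = (-0.496623)·a + (-0.867966i)·b = (-0.4263 - 0.6977i)
new amp(|1⟩) = (-0.867966i)·a + (-0.496623)·b = (-0.3992 - 0.415i)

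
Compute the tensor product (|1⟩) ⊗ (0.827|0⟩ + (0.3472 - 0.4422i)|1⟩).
0.827|10⟩ + (0.3472 - 0.4422i)|11⟩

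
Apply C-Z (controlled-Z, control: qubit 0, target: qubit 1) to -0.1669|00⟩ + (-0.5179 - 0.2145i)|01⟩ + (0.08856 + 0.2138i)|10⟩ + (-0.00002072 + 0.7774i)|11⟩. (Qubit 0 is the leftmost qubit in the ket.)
-0.1669|00⟩ + (-0.5179 - 0.2145i)|01⟩ + (0.08856 + 0.2138i)|10⟩ + (0.00002072 - 0.7774i)|11⟩

C-Z leaves the control-|0⟩ kets |00⟩, |01⟩ unchanged and applies Z to qubit 1 on the control-|1⟩ pair (|10⟩, |11⟩).
Z = [[1, 0], [0, -1]].
With a = amp(|10⟩) = (0.08856 + 0.2138i) and b = amp(|11⟩) = (-0.00002072 + 0.7774i):
new amp(|10⟩) = (1)·a = (0.08856 + 0.2138i)
new amp(|11⟩) = (-1)·b = (0.00002072 - 0.7774i)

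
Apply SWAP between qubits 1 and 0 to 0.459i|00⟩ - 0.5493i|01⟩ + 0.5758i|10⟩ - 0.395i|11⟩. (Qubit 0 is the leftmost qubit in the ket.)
0.459i|00⟩ + 0.5758i|01⟩ - 0.5493i|10⟩ - 0.395i|11⟩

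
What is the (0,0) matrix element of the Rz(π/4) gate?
(0.9239 - 0.3827i)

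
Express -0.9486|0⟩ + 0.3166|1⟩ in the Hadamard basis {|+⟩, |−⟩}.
-0.4469|+⟩ - 0.8946|−⟩

With |ψ⟩ = α|0⟩ + β|1⟩, the Hadamard-basis coefficients are ⟨+|ψ⟩ = (α + β)/√2 and ⟨−|ψ⟩ = (α − β)/√2.
Here α = -0.9486, β = 0.3166: (α + β)/√2 = -0.4469, (α − β)/√2 = -0.8946.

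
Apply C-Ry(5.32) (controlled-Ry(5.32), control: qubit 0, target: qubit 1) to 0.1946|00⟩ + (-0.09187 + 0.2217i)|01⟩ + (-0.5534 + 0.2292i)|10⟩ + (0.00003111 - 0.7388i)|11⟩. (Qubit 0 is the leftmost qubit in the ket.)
0.1946|00⟩ + (-0.09187 + 0.2217i)|01⟩ + (0.4904 + 0.1391i)|10⟩ + (-0.2564 + 0.7609i)|11⟩

C-Ry(5.32) leaves the control-|0⟩ kets |00⟩, |01⟩ unchanged and applies Ry(5.32) to qubit 1 on the control-|1⟩ pair (|10⟩, |11⟩).
Ry(5.32) = [[cos(θ/2), −sin(θ/2)], [sin(θ/2), cos(θ/2)]]; θ = 5.32, cos(θ/2) ≈ -0.886258, sin(θ/2) ≈ 0.463191.
With a = amp(|10⟩) = (-0.5534 + 0.2292i) and b = amp(|11⟩) = (0.00003111 - 0.7388i):
new amp(|10⟩) = (-0.886258)·a + (-0.463191)·b = (0.4904 + 0.1391i)
new amp(|11⟩) = (0.463191)·a + (-0.886258)·b = (-0.2564 + 0.7609i)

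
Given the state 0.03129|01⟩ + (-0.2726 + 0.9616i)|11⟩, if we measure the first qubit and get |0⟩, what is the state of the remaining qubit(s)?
|1⟩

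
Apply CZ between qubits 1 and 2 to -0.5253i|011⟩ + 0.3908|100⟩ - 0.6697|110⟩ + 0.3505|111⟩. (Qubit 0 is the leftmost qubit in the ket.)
0.5253i|011⟩ + 0.3908|100⟩ - 0.6697|110⟩ - 0.3505|111⟩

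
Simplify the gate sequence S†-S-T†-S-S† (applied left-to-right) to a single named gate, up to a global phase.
T†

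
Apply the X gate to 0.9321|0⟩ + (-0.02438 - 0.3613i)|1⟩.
(-0.02438 - 0.3613i)|0⟩ + 0.9321|1⟩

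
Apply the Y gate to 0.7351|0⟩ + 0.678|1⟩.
-0.678i|0⟩ + 0.7351i|1⟩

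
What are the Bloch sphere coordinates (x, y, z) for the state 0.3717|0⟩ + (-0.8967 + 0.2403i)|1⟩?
(-0.6666, 0.1786, -0.7237)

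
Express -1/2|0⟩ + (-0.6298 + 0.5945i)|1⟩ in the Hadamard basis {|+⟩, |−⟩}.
(-0.7989 + 0.4204i)|+⟩ + (0.09178 - 0.4204i)|−⟩

With |ψ⟩ = α|0⟩ + β|1⟩, the Hadamard-basis coefficients are ⟨+|ψ⟩ = (α + β)/√2 and ⟨−|ψ⟩ = (α − β)/√2.
Here α = -1/2, β = (-0.6298 + 0.5945i): (α + β)/√2 = (-0.7989 + 0.4204i), (α − β)/√2 = (0.09178 - 0.4204i).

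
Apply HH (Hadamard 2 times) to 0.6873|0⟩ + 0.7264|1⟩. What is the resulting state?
0.6873|0⟩ + 0.7264|1⟩

H² = I, so an even number of Hadamards cancels: H^2 = I and the state is unchanged.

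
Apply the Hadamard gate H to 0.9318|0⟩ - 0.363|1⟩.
0.4022|0⟩ + 0.9156|1⟩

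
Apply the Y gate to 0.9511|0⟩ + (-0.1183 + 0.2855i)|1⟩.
(0.2855 + 0.1183i)|0⟩ + 0.9511i|1⟩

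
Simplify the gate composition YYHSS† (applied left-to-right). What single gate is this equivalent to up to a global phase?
H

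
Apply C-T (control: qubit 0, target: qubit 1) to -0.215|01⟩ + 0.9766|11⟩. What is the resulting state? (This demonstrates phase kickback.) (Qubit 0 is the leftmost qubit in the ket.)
-0.215|01⟩ + (0.6906 + 0.6906i)|11⟩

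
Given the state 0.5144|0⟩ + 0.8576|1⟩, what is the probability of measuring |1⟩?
0.7355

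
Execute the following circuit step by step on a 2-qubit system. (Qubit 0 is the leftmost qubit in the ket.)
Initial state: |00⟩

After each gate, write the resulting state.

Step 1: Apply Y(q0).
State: i|10⟩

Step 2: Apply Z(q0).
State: -i|10⟩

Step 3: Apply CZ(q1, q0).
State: -i|10⟩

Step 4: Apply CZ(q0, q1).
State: -i|10⟩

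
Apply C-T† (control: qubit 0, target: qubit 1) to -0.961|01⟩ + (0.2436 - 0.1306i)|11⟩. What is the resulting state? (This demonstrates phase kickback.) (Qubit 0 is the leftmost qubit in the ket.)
-0.961|01⟩ + (0.0799 - 0.2646i)|11⟩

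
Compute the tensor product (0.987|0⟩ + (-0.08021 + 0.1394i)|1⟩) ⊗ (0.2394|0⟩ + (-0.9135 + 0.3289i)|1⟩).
0.2363|00⟩ + (-0.9016 + 0.3246i)|01⟩ + (-0.0192 + 0.03337i)|10⟩ + (0.02742 - 0.1537i)|11⟩

amp(|b₁b₂…⟩) = product of the factor amplitudes for bits b₁, b₂, …; only kets whose every factor amplitude is nonzero survive.
|00⟩: (0.987)(0.2394) = 0.2363
|01⟩: (0.987)(-0.9135 + 0.3289i) = (-0.9016 + 0.3246i)
|10⟩: (-0.08021 + 0.1394i)(0.2394) = (-0.0192 + 0.03337i)
|11⟩: (-0.08021 + 0.1394i)(-0.9135 + 0.3289i) = (0.02742 - 0.1537i)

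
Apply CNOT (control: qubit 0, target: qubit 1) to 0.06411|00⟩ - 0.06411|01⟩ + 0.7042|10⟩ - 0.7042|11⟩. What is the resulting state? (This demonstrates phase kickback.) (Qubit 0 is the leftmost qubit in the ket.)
0.06411|00⟩ - 0.06411|01⟩ - 0.7042|10⟩ + 0.7042|11⟩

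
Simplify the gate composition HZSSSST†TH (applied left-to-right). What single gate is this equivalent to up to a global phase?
X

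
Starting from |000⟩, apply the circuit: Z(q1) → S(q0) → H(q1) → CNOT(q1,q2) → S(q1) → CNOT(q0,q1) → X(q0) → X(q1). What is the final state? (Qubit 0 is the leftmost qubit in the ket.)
(1/√2)i|101⟩ + 1/√2|110⟩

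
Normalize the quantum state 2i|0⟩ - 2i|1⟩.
(1/√2)i|0⟩ - (1/√2)i|1⟩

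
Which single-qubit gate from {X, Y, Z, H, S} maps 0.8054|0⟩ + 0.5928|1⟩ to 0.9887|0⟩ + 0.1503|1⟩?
H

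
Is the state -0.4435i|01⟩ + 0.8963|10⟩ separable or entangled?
Entangled

Writing the state as a|00⟩ + b|01⟩ + c|10⟩ + d|11⟩, it is a product state iff ad − bc = 0.
Here (a, b, c, d) = (0, -0.4435i, 0.8963, 0): ad − bc = (0)(0) − (-0.4435i)(0.8963) = 0.3975i ≠ 0, so the state is entangled.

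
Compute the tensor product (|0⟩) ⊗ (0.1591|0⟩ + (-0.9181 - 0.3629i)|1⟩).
0.1591|00⟩ + (-0.9181 - 0.3629i)|01⟩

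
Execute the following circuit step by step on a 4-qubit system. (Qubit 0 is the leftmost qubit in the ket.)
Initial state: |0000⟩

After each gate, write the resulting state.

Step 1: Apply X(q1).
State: |0100⟩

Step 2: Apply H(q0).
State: 1/√2|0100⟩ + 1/√2|1100⟩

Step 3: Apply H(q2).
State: 1/2|0100⟩ + 1/2|0110⟩ + 1/2|1100⟩ + 1/2|1110⟩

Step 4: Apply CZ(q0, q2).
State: 1/2|0100⟩ + 1/2|0110⟩ + 1/2|1100⟩ - 1/2|1110⟩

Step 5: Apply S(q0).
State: 1/2|0100⟩ + 1/2|0110⟩ + (1/2)i|1100⟩ - (1/2)i|1110⟩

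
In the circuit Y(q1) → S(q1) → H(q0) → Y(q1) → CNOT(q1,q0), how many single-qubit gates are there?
4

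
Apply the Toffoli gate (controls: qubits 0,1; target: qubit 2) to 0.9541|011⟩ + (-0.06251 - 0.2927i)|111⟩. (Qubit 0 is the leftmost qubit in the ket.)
0.9541|011⟩ + (-0.06251 - 0.2927i)|110⟩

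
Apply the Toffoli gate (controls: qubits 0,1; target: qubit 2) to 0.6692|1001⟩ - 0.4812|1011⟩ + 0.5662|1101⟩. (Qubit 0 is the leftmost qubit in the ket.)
0.6692|1001⟩ - 0.4812|1011⟩ + 0.5662|1111⟩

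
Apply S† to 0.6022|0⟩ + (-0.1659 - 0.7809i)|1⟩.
0.6022|0⟩ + (-0.7809 + 0.1659i)|1⟩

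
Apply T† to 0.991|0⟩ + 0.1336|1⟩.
0.991|0⟩ + (0.09447 - 0.09447i)|1⟩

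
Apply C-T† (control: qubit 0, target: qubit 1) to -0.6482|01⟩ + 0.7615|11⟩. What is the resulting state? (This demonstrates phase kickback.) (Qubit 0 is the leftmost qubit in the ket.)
-0.6482|01⟩ + (0.5385 - 0.5385i)|11⟩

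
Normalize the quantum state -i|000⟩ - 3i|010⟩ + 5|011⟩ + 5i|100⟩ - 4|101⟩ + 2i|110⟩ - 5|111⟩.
-0.09759i|000⟩ - 0.2928i|010⟩ + 0.488|011⟩ + 0.488i|100⟩ - 0.3904|101⟩ + 0.1952i|110⟩ - 0.488|111⟩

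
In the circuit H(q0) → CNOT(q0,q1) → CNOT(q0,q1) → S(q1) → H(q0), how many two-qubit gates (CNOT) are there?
2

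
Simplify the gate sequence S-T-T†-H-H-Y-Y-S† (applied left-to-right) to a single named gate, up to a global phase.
I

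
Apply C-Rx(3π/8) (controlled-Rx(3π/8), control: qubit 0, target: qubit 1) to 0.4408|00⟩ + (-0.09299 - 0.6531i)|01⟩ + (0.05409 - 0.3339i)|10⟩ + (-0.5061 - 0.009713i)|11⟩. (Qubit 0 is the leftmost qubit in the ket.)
0.4408|00⟩ + (-0.09299 - 0.6531i)|01⟩ + (0.03958 + 0.003546i)|10⟩ + (-0.6063 - 0.03813i)|11⟩

C-Rx(3π/8) leaves the control-|0⟩ kets |00⟩, |01⟩ unchanged and applies Rx(3π/8) to qubit 1 on the control-|1⟩ pair (|10⟩, |11⟩).
Rx(3π/8) = [[cos(θ/2), −i·sin(θ/2)], [−i·sin(θ/2), cos(θ/2)]]; θ = 3π/8, cos(θ/2) ≈ 0.83147, sin(θ/2) ≈ 0.55557.
With a = amp(|10⟩) = (0.05409 - 0.3339i) and b = amp(|11⟩) = (-0.5061 - 0.009713i):
new amp(|10⟩) = (0.83147)·a + (-0.55557i)·b = (0.03958 + 0.003546i)
new amp(|11⟩) = (-0.55557i)·a + (0.83147)·b = (-0.6063 - 0.03813i)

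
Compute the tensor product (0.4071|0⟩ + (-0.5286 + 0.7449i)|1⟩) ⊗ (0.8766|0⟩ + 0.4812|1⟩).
0.3569|00⟩ + 0.1959|01⟩ + (-0.4634 + 0.653i)|10⟩ + (-0.2544 + 0.3584i)|11⟩

amp(|b₁b₂…⟩) = product of the factor amplitudes for bits b₁, b₂, …; only kets whose every factor amplitude is nonzero survive.
|00⟩: (0.4071)(0.8766) = 0.3569
|01⟩: (0.4071)(0.4812) = 0.1959
|10⟩: (-0.5286 + 0.7449i)(0.8766) = (-0.4634 + 0.653i)
|11⟩: (-0.5286 + 0.7449i)(0.4812) = (-0.2544 + 0.3584i)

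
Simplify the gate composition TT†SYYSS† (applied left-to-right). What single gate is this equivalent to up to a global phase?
S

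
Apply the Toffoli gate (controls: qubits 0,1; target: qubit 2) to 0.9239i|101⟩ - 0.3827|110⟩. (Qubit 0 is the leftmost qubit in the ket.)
0.9239i|101⟩ - 0.3827|111⟩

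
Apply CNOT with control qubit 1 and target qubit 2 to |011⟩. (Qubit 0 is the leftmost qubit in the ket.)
|010⟩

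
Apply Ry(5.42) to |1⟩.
-0.4183|0⟩ - 0.9083|1⟩

Ry(5.42) = [[cos(θ/2), −sin(θ/2)], [sin(θ/2), cos(θ/2)]]; θ = 5.42, cos(θ/2) ≈ -0.908301, sin(θ/2) ≈ 0.418318.
With a = amp(|0⟩) = 0 and b = amp(|1⟩) = 1:
new amp(|0⟩) = (-0.908301)·a + (-0.418318)·b = -0.4183
new amp(|1⟩) = (0.418318)·a + (-0.908301)·b = -0.9083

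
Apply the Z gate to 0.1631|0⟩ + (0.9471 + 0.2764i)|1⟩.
0.1631|0⟩ + (-0.9471 - 0.2764i)|1⟩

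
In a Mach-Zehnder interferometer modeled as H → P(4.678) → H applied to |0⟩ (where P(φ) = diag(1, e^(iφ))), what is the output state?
(0.4828 - 0.4997i)|0⟩ + (0.5172 + 0.4997i)|1⟩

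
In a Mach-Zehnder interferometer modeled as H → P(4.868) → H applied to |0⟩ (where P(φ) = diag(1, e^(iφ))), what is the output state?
(0.5775 - 0.494i)|0⟩ + (0.4225 + 0.494i)|1⟩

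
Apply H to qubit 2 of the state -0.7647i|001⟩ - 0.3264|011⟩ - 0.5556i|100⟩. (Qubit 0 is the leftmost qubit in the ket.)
-0.5407i|000⟩ + 0.5407i|001⟩ - 0.2308|010⟩ + 0.2308|011⟩ - 0.3929i|100⟩ - 0.3929i|101⟩

H on qubit 2 mixes each pair of kets that differ only in qubit 2: amplitudes (a, b) of (|…0…⟩, |…1…⟩) become ((a + b)/√2, (a − b)/√2). Kets absent from the input have amplitude 0.
(|000⟩, |001⟩): (a, b) = (0, -0.7647i) → (-0.5407i, 0.5407i)
(|010⟩, |011⟩): (a, b) = (0, -0.3264) → (-0.2308, 0.2308)
(|100⟩, |101⟩): (a, b) = (-0.5556i, 0) → (-0.3929i, -0.3929i)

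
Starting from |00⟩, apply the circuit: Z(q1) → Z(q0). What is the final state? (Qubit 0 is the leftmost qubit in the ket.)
|00⟩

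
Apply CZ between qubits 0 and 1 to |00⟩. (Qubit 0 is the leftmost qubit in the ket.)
|00⟩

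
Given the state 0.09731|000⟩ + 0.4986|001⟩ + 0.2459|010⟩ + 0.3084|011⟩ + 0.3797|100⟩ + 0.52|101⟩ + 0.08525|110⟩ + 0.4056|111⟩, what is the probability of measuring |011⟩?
0.09511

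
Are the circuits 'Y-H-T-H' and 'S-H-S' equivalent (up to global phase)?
No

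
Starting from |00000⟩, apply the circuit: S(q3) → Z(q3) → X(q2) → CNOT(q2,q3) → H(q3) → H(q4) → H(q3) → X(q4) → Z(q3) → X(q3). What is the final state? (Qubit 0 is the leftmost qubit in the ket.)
-1/√2|00100⟩ - 1/√2|00101⟩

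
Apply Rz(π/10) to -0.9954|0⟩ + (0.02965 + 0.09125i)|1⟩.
(-0.9831 + 0.1557i)|0⟩ + (0.01501 + 0.09476i)|1⟩

Rz(π/10) = [[e^(−iθ/2), 0], [0, e^(iθ/2)]] with e^(±iθ/2) = cos(θ/2) ± i·sin(θ/2); θ = π/10, cos(θ/2) ≈ 0.987688, sin(θ/2) ≈ 0.156434.
With a = amp(|0⟩) = -0.9954 and b = amp(|1⟩) = (0.02965 + 0.09125i):
new amp(|0⟩) = (0.987688 - 0.156434i)·a = (-0.9831 + 0.1557i)
new amp(|1⟩) = (0.987688 + 0.156434i)·b = (0.01501 + 0.09476i)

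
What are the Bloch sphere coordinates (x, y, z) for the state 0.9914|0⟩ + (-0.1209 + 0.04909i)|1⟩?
(-0.2397, 0.09734, 0.9658)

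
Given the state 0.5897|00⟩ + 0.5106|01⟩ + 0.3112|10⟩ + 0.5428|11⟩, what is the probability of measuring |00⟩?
0.3477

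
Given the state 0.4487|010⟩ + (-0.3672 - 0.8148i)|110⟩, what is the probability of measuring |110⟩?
0.7987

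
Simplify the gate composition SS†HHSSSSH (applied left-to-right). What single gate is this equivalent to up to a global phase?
H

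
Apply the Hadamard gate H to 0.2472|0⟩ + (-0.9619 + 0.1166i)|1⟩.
(-0.5054 + 0.08245i)|0⟩ + (0.855 - 0.08245i)|1⟩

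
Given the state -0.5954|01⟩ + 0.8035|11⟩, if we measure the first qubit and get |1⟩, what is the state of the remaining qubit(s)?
|1⟩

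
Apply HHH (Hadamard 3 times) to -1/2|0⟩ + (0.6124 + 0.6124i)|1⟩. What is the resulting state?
(0.07948 + 0.433i)|0⟩ + (-0.7866 - 0.433i)|1⟩

H² = I, so H^3 = H: a single Hadamard. With (a, b) = (-1/2, (0.6124 + 0.6124i)), H gives ((a + b)/√2, (a − b)/√2) = ((0.07948 + 0.433i), (-0.7866 - 0.433i)).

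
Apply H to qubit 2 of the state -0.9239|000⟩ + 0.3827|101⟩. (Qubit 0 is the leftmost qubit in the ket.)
-0.6533|000⟩ - 0.6533|001⟩ + 0.2706|100⟩ - 0.2706|101⟩

H on qubit 2 mixes each pair of kets that differ only in qubit 2: amplitudes (a, b) of (|…0…⟩, |…1…⟩) become ((a + b)/√2, (a − b)/√2). Kets absent from the input have amplitude 0.
(|000⟩, |001⟩): (a, b) = (-0.9239, 0) → (-0.6533, -0.6533)
(|100⟩, |101⟩): (a, b) = (0, 0.3827) → (0.2706, -0.2706)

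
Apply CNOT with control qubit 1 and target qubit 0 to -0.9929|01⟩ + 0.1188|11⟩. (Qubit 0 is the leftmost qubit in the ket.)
0.1188|01⟩ - 0.9929|11⟩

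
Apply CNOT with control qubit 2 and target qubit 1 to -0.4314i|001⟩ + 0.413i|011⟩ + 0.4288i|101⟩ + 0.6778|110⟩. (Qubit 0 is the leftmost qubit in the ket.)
0.413i|001⟩ - 0.4314i|011⟩ + 0.6778|110⟩ + 0.4288i|111⟩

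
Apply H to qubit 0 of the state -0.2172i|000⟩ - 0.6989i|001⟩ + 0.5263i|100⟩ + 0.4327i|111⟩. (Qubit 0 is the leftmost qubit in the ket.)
0.2186i|000⟩ - 0.4942i|001⟩ + 0.306i|011⟩ - 0.5257i|100⟩ - 0.4942i|101⟩ - 0.306i|111⟩

H on qubit 0 mixes each pair of kets that differ only in qubit 0: amplitudes (a, b) of (|…0…⟩, |…1…⟩) become ((a + b)/√2, (a − b)/√2). Kets absent from the input have amplitude 0.
(|000⟩, |100⟩): (a, b) = (-0.2172i, 0.5263i) → (0.2186i, -0.5257i)
(|001⟩, |101⟩): (a, b) = (-0.6989i, 0) → (-0.4942i, -0.4942i)
(|011⟩, |111⟩): (a, b) = (0, 0.4327i) → (0.306i, -0.306i)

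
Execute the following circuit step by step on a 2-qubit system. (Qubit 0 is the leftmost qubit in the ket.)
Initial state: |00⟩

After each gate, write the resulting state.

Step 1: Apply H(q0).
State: 1/√2|00⟩ + 1/√2|10⟩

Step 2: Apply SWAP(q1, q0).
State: 1/√2|00⟩ + 1/√2|01⟩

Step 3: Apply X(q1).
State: 1/√2|00⟩ + 1/√2|01⟩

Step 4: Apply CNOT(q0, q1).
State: 1/√2|00⟩ + 1/√2|01⟩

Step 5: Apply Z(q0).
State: 1/√2|00⟩ + 1/√2|01⟩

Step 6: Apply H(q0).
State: 1/2|00⟩ + 1/2|01⟩ + 1/2|10⟩ + 1/2|11⟩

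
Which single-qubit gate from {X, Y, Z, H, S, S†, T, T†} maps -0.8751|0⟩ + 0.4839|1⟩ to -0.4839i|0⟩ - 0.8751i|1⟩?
Y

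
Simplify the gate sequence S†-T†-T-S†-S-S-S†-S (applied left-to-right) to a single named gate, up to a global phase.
I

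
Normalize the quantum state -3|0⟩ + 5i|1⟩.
-0.5145|0⟩ + 0.8575i|1⟩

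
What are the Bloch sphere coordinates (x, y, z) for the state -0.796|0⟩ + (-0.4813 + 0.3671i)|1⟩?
(0.7662, -0.5844, 0.2672)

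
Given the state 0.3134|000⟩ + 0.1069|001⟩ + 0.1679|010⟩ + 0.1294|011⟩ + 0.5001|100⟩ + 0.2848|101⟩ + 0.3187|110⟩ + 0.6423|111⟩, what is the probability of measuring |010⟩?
0.02819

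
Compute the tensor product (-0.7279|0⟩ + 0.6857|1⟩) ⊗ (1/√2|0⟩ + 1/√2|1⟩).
-0.5147|00⟩ - 0.5147|01⟩ + 0.4849|10⟩ + 0.4849|11⟩

amp(|b₁b₂…⟩) = product of the factor amplitudes for bits b₁, b₂, …; only kets whose every factor amplitude is nonzero survive.
|00⟩: (-0.7279)(1/√2) = -0.5147
|01⟩: (-0.7279)(1/√2) = -0.5147
|10⟩: (0.6857)(1/√2) = 0.4849
|11⟩: (0.6857)(1/√2) = 0.4849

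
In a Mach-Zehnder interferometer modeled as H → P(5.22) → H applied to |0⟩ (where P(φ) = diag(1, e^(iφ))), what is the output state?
(0.743 - 0.437i)|0⟩ + (0.257 + 0.437i)|1⟩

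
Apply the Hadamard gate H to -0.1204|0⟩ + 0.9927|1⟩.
0.6168|0⟩ - 0.7871|1⟩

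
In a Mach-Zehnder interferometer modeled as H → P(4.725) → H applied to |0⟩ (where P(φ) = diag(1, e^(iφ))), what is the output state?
(0.5063 - 0.5i)|0⟩ + (0.4937 + 0.5i)|1⟩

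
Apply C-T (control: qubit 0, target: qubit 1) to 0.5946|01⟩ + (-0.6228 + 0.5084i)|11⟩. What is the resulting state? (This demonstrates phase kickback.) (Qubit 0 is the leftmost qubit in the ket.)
0.5946|01⟩ + (-0.7999 - 0.08089i)|11⟩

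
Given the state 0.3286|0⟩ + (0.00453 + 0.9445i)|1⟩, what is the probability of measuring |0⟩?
0.108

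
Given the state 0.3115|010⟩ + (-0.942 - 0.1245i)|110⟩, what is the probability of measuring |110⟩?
0.9029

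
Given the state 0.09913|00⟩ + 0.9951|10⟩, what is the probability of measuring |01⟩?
0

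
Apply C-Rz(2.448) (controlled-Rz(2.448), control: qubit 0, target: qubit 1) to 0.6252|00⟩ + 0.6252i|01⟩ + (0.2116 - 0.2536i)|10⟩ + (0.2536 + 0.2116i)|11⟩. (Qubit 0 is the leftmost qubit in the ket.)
0.6252|00⟩ + 0.6252i|01⟩ + (-0.1666 - 0.2852i)|10⟩ + (-0.1128 + 0.3104i)|11⟩

C-Rz(2.448) leaves the control-|0⟩ kets |00⟩, |01⟩ unchanged and applies Rz(2.448) to qubit 1 on the control-|1⟩ pair (|10⟩, |11⟩).
Rz(2.448) = [[e^(−iθ/2), 0], [0, e^(iθ/2)]] with e^(±iθ/2) = cos(θ/2) ± i·sin(θ/2); θ = 2.448, cos(θ/2) ≈ 0.339887, sin(θ/2) ≈ 0.940466.
With a = amp(|10⟩) = (0.2116 - 0.2536i) and b = amp(|11⟩) = (0.2536 + 0.2116i):
new amp(|10⟩) = (0.339887 - 0.940466i)·a = (-0.1666 - 0.2852i)
new amp(|11⟩) = (0.339887 + 0.940466i)·b = (-0.1128 + 0.3104i)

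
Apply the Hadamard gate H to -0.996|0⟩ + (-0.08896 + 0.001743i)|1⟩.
(-0.7672 + 0.001232i)|0⟩ + (-0.6414 - 0.001232i)|1⟩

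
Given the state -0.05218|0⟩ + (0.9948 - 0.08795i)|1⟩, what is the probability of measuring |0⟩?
0.002723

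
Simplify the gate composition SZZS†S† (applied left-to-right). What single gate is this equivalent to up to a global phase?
S†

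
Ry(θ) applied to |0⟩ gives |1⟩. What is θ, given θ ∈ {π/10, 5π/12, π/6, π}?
π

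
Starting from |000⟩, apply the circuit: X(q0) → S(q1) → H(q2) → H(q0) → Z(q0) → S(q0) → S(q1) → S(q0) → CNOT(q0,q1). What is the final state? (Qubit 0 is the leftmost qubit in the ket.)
1/2|000⟩ + 1/2|001⟩ - 1/2|110⟩ - 1/2|111⟩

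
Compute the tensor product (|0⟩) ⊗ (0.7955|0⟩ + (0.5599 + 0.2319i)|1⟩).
0.7955|00⟩ + (0.5599 + 0.2319i)|01⟩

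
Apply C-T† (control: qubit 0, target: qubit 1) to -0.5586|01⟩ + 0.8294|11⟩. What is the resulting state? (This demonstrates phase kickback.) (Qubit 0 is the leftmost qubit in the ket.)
-0.5586|01⟩ + (0.5865 - 0.5865i)|11⟩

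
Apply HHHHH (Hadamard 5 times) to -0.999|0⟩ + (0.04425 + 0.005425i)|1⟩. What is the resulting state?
(-0.6751 + 0.003836i)|0⟩ + (-0.7377 - 0.003836i)|1⟩

H² = I, so H^5 = H: a single Hadamard. With (a, b) = (-0.999, (0.04425 + 0.005425i)), H gives ((a + b)/√2, (a − b)/√2) = ((-0.6751 + 0.003836i), (-0.7377 - 0.003836i)).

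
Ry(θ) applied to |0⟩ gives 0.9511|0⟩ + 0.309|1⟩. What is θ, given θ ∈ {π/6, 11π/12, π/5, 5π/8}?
π/5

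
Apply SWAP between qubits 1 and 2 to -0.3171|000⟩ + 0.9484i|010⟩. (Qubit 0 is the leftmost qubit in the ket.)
-0.3171|000⟩ + 0.9484i|001⟩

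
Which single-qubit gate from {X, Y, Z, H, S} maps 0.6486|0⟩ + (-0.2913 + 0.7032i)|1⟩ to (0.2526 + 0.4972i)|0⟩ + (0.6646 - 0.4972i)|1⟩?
H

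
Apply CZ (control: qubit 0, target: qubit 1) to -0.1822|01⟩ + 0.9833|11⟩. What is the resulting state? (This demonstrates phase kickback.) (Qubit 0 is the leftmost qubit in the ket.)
-0.1822|01⟩ - 0.9833|11⟩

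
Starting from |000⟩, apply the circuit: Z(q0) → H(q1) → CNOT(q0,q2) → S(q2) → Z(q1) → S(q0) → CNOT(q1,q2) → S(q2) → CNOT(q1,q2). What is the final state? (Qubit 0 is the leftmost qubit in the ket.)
1/√2|000⟩ - (1/√2)i|010⟩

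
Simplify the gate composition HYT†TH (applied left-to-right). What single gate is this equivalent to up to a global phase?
Y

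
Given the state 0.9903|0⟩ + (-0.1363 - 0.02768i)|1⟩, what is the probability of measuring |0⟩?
0.9807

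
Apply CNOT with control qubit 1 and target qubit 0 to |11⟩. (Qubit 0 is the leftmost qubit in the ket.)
|01⟩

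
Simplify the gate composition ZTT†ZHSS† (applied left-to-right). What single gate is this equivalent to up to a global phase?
H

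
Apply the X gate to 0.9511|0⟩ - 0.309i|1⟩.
-0.309i|0⟩ + 0.9511|1⟩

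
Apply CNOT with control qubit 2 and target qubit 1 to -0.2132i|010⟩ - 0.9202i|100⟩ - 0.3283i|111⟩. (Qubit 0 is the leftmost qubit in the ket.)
-0.2132i|010⟩ - 0.9202i|100⟩ - 0.3283i|101⟩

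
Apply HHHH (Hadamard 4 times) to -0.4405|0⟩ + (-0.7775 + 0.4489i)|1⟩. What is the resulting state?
-0.4405|0⟩ + (-0.7775 + 0.4489i)|1⟩

H² = I, so an even number of Hadamards cancels: H^4 = I and the state is unchanged.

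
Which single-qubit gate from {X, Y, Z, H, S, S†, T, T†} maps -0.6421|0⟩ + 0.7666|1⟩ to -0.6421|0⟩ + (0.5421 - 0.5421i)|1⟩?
T†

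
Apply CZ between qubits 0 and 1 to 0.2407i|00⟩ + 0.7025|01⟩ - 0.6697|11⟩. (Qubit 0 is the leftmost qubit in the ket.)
0.2407i|00⟩ + 0.7025|01⟩ + 0.6697|11⟩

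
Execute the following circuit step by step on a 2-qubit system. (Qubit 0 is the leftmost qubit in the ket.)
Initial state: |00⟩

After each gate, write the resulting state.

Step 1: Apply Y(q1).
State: i|01⟩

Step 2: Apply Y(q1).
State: |00⟩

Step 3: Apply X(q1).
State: |01⟩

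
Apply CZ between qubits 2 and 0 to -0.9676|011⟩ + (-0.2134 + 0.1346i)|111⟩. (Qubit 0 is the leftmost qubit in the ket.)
-0.9676|011⟩ + (0.2134 - 0.1346i)|111⟩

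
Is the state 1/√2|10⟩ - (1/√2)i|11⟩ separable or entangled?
Separable

Writing the state as a|00⟩ + b|01⟩ + c|10⟩ + d|11⟩, it is a product state iff ad − bc = 0.
Here (a, b, c, d) = (0, 0, 1/√2, -(1/√2)i): ad − bc = (0)(-(1/√2)i) − (0)(1/√2) = 0, so the state is separable.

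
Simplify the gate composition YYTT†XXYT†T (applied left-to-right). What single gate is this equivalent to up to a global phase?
Y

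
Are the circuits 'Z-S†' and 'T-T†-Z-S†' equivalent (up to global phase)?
Yes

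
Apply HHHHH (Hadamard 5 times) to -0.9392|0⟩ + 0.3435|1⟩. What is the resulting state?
-0.4212|0⟩ - 0.907|1⟩

H² = I, so H^5 = H: a single Hadamard. With (a, b) = (-0.9392, 0.3435), H gives ((a + b)/√2, (a − b)/√2) = (-0.4212, -0.907).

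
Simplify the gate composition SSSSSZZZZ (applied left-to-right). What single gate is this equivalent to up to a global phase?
S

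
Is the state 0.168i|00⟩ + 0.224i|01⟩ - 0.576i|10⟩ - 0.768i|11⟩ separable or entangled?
Separable

Writing the state as a|00⟩ + b|01⟩ + c|10⟩ + d|11⟩, it is a product state iff ad − bc = 0.
Here (a, b, c, d) = (0.168i, 0.224i, -0.576i, -0.768i): ad − bc = (0.168i)(-0.768i) − (0.224i)(-0.576i) = 0, so the state is separable.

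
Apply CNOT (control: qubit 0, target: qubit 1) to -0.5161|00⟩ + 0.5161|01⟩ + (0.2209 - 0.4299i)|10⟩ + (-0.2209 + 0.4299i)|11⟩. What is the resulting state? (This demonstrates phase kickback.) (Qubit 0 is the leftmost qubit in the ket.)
-0.5161|00⟩ + 0.5161|01⟩ + (-0.2209 + 0.4299i)|10⟩ + (0.2209 - 0.4299i)|11⟩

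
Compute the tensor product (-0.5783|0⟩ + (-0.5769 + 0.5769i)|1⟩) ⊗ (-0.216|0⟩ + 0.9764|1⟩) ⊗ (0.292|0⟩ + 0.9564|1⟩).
0.03647|000⟩ + 0.1195|001⟩ - 0.1649|010⟩ - 0.54|011⟩ + (0.03639 - 0.03639i)|100⟩ + (0.1192 - 0.1192i)|101⟩ + (-0.1645 + 0.1645i)|110⟩ + (-0.5387 + 0.5387i)|111⟩

amp(|b₁b₂…⟩) = product of the factor amplitudes for bits b₁, b₂, …; only kets whose every factor amplitude is nonzero survive.
|000⟩: (-0.5783)(-0.216)(0.292) = 0.03647
|001⟩: (-0.5783)(-0.216)(0.9564) = 0.1195
|010⟩: (-0.5783)(0.9764)(0.292) = -0.1649
|011⟩: (-0.5783)(0.9764)(0.9564) = -0.54
|100⟩: (-0.5769 + 0.5769i)(-0.216)(0.292) = (0.03639 - 0.03639i)
|101⟩: (-0.5769 + 0.5769i)(-0.216)(0.9564) = (0.1192 - 0.1192i)
|110⟩: (-0.5769 + 0.5769i)(0.9764)(0.292) = (-0.1645 + 0.1645i)
|111⟩: (-0.5769 + 0.5769i)(0.9764)(0.9564) = (-0.5387 + 0.5387i)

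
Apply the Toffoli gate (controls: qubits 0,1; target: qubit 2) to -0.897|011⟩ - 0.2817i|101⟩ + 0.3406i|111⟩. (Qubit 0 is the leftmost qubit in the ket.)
-0.897|011⟩ - 0.2817i|101⟩ + 0.3406i|110⟩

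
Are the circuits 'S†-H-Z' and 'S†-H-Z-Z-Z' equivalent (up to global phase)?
Yes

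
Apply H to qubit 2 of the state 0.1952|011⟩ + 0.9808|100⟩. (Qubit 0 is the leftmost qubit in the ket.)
0.138|010⟩ - 0.138|011⟩ + 0.6935|100⟩ + 0.6935|101⟩

H on qubit 2 mixes each pair of kets that differ only in qubit 2: amplitudes (a, b) of (|…0…⟩, |…1…⟩) become ((a + b)/√2, (a − b)/√2). Kets absent from the input have amplitude 0.
(|010⟩, |011⟩): (a, b) = (0, 0.1952) → (0.138, -0.138)
(|100⟩, |101⟩): (a, b) = (0.9808, 0) → (0.6935, 0.6935)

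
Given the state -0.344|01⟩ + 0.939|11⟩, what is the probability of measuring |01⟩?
0.1183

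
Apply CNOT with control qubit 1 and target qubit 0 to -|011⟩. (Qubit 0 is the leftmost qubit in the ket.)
-|111⟩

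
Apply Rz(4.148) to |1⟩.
(-0.4822 + 0.876i)|1⟩

Rz(4.148) = [[e^(−iθ/2), 0], [0, e^(iθ/2)]] with e^(±iθ/2) = cos(θ/2) ± i·sin(θ/2); θ = 4.148, cos(θ/2) ≈ -0.482235, sin(θ/2) ≈ 0.876042.
With a = amp(|0⟩) = 0 and b = amp(|1⟩) = 1:
new amp(|0⟩) = (-0.482235 - 0.876042i)·a = 0
new amp(|1⟩) = (-0.482235 + 0.876042i)·b = (-0.4822 + 0.876i)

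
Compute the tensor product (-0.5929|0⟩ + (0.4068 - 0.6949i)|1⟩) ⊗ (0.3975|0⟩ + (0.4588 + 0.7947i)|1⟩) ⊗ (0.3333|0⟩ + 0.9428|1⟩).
-0.07855|000⟩ - 0.2222|001⟩ + (-0.09067 - 0.157i)|010⟩ + (-0.2565 - 0.4442i)|011⟩ + (0.0539 - 0.09207i)|100⟩ + (0.1525 - 0.2604i)|101⟩ + (0.2463 + 0.001488i)|110⟩ + (0.6966 + 0.004209i)|111⟩

amp(|b₁b₂…⟩) = product of the factor amplitudes for bits b₁, b₂, …; only kets whose every factor amplitude is nonzero survive.
|000⟩: (-0.5929)(0.3975)(0.3333) = -0.07855
|001⟩: (-0.5929)(0.3975)(0.9428) = -0.2222
|010⟩: (-0.5929)(0.4588 + 0.7947i)(0.3333) = (-0.09067 - 0.157i)
|011⟩: (-0.5929)(0.4588 + 0.7947i)(0.9428) = (-0.2565 - 0.4442i)
|100⟩: (0.4068 - 0.6949i)(0.3975)(0.3333) = (0.0539 - 0.09207i)
|101⟩: (0.4068 - 0.6949i)(0.3975)(0.9428) = (0.1525 - 0.2604i)
|110⟩: (0.4068 - 0.6949i)(0.4588 + 0.7947i)(0.3333) = (0.2463 + 0.001488i)
|111⟩: (0.4068 - 0.6949i)(0.4588 + 0.7947i)(0.9428) = (0.6966 + 0.004209i)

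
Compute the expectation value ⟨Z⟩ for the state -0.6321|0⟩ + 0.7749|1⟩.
-0.2009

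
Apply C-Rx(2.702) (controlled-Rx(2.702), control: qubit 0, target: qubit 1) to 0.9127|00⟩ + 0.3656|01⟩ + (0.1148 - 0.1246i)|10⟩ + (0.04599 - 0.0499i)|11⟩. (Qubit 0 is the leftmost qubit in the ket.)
0.9127|00⟩ + 0.3656|01⟩ + (-0.02367 - 0.07205i)|10⟩ + (-0.1116 - 0.1229i)|11⟩

C-Rx(2.702) leaves the control-|0⟩ kets |00⟩, |01⟩ unchanged and applies Rx(2.702) to qubit 1 on the control-|1⟩ pair (|10⟩, |11⟩).
Rx(2.702) = [[cos(θ/2), −i·sin(θ/2)], [−i·sin(θ/2), cos(θ/2)]]; θ = 2.702, cos(θ/2) ≈ 0.218031, sin(θ/2) ≈ 0.975942.
With a = amp(|10⟩) = (0.1148 - 0.1246i) and b = amp(|11⟩) = (0.04599 - 0.0499i):
new amp(|10⟩) = (0.218031)·a + (-0.975942i)·b = (-0.02367 - 0.07205i)
new amp(|11⟩) = (-0.975942i)·a + (0.218031)·b = (-0.1116 - 0.1229i)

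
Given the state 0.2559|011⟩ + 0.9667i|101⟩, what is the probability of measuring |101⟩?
0.9345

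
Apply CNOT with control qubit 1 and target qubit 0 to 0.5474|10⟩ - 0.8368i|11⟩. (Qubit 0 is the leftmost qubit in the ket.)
-0.8368i|01⟩ + 0.5474|10⟩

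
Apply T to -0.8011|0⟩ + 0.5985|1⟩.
-0.8011|0⟩ + (0.4232 + 0.4232i)|1⟩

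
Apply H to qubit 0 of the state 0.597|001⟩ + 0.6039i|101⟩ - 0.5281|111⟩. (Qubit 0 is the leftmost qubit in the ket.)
(0.4221 + 0.427i)|001⟩ - 0.3734|011⟩ + (0.4221 - 0.427i)|101⟩ + 0.3734|111⟩

H on qubit 0 mixes each pair of kets that differ only in qubit 0: amplitudes (a, b) of (|…0…⟩, |…1…⟩) become ((a + b)/√2, (a − b)/√2). Kets absent from the input have amplitude 0.
(|001⟩, |101⟩): (a, b) = (0.597, 0.6039i) → ((0.4221 + 0.427i), (0.4221 - 0.427i))
(|011⟩, |111⟩): (a, b) = (0, -0.5281) → (-0.3734, 0.3734)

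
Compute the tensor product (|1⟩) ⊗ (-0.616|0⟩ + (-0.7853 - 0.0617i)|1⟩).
-0.616|10⟩ + (-0.7853 - 0.0617i)|11⟩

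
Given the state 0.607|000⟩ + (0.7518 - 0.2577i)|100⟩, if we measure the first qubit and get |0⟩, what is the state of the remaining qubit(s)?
|00⟩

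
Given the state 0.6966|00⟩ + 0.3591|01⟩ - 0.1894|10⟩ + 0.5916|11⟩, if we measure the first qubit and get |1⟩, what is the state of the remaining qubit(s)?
-0.3049|0⟩ + 0.9524|1⟩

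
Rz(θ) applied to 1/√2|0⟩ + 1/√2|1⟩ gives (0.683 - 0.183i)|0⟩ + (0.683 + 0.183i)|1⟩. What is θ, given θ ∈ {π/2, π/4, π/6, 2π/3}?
π/6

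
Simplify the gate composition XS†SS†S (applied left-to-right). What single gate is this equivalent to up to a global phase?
X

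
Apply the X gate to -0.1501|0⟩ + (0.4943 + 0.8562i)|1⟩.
(0.4943 + 0.8562i)|0⟩ - 0.1501|1⟩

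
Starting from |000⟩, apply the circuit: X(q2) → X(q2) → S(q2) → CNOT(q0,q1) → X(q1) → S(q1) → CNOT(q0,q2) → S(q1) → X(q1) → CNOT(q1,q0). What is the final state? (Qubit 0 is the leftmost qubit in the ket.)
-|000⟩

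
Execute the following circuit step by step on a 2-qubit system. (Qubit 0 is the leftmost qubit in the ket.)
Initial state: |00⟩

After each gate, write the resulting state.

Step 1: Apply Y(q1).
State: i|01⟩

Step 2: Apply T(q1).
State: (-1/√2 + (1/√2)i)|01⟩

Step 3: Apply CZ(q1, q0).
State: (-1/√2 + (1/√2)i)|01⟩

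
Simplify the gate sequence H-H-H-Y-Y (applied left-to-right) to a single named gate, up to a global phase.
H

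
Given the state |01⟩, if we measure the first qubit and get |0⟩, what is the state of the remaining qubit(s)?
|1⟩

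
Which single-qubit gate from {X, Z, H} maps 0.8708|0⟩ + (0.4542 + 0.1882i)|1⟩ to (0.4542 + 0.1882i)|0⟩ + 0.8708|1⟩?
X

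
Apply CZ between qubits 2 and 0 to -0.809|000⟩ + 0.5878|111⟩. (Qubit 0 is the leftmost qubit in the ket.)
-0.809|000⟩ - 0.5878|111⟩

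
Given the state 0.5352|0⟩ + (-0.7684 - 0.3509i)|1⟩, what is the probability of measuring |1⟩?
0.7136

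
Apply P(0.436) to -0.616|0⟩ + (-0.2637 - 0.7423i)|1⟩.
-0.616|0⟩ + (0.07446 - 0.7842i)|1⟩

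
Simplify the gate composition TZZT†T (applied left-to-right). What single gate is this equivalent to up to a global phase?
T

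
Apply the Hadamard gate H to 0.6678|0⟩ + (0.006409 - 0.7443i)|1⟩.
(0.4767 - 0.5263i)|0⟩ + (0.4677 + 0.5263i)|1⟩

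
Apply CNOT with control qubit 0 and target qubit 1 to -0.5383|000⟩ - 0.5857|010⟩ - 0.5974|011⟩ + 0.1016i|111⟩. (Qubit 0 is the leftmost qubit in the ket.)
-0.5383|000⟩ - 0.5857|010⟩ - 0.5974|011⟩ + 0.1016i|101⟩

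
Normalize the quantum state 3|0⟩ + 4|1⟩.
0.6|0⟩ + 0.8|1⟩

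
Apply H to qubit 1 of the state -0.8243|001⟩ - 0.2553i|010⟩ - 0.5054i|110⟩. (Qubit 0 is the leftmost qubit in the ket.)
-0.1805i|000⟩ - 0.5829|001⟩ + 0.1805i|010⟩ - 0.5829|011⟩ - 0.3574i|100⟩ + 0.3574i|110⟩

H on qubit 1 mixes each pair of kets that differ only in qubit 1: amplitudes (a, b) of (|…0…⟩, |…1…⟩) become ((a + b)/√2, (a − b)/√2). Kets absent from the input have amplitude 0.
(|000⟩, |010⟩): (a, b) = (0, -0.2553i) → (-0.1805i, 0.1805i)
(|001⟩, |011⟩): (a, b) = (-0.8243, 0) → (-0.5829, -0.5829)
(|100⟩, |110⟩): (a, b) = (0, -0.5054i) → (-0.3574i, 0.3574i)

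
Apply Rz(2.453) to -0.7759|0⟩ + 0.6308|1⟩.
(-0.2619 + 0.7304i)|0⟩ + (0.2129 + 0.5938i)|1⟩

Rz(2.453) = [[e^(−iθ/2), 0], [0, e^(iθ/2)]] with e^(±iθ/2) = cos(θ/2) ± i·sin(θ/2); θ = 2.453, cos(θ/2) ≈ 0.337534, sin(θ/2) ≈ 0.941313.
With a = amp(|0⟩) = -0.7759 and b = amp(|1⟩) = 0.6308:
new amp(|0⟩) = (0.337534 - 0.941313i)·a = (-0.2619 + 0.7304i)
new amp(|1⟩) = (0.337534 + 0.941313i)·b = (0.2129 + 0.5938i)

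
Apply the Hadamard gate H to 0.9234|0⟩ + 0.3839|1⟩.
0.9244|0⟩ + 0.3815|1⟩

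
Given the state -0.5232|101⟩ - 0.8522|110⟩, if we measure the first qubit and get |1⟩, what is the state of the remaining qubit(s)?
-0.5232|01⟩ - 0.8522|10⟩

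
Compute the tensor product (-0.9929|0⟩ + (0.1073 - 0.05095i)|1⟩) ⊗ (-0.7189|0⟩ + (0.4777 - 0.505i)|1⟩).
0.7138|00⟩ + (-0.4743 + 0.5014i)|01⟩ + (-0.07714 + 0.03663i)|10⟩ + (0.02553 - 0.07853i)|11⟩

amp(|b₁b₂…⟩) = product of the factor amplitudes for bits b₁, b₂, …; only kets whose every factor amplitude is nonzero survive.
|00⟩: (-0.9929)(-0.7189) = 0.7138
|01⟩: (-0.9929)(0.4777 - 0.505i) = (-0.4743 + 0.5014i)
|10⟩: (0.1073 - 0.05095i)(-0.7189) = (-0.07714 + 0.03663i)
|11⟩: (0.1073 - 0.05095i)(0.4777 - 0.505i) = (0.02553 - 0.07853i)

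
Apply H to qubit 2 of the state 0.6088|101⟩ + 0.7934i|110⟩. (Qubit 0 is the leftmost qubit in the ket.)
0.4305|100⟩ - 0.4305|101⟩ + 0.561i|110⟩ + 0.561i|111⟩

H on qubit 2 mixes each pair of kets that differ only in qubit 2: amplitudes (a, b) of (|…0…⟩, |…1…⟩) become ((a + b)/√2, (a − b)/√2). Kets absent from the input have amplitude 0.
(|100⟩, |101⟩): (a, b) = (0, 0.6088) → (0.4305, -0.4305)
(|110⟩, |111⟩): (a, b) = (0.7934i, 0) → (0.561i, 0.561i)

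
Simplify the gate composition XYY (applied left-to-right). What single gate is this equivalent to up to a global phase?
X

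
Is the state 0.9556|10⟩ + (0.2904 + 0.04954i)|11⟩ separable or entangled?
Separable

Writing the state as a|00⟩ + b|01⟩ + c|10⟩ + d|11⟩, it is a product state iff ad − bc = 0.
Here (a, b, c, d) = (0, 0, 0.9556, (0.2904 + 0.04954i)): ad − bc = (0)(0.2904 + 0.04954i) − (0)(0.9556) = 0, so the state is separable.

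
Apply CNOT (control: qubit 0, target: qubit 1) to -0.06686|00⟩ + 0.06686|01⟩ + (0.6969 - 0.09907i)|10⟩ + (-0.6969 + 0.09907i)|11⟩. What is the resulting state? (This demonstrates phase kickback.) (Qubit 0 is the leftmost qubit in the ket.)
-0.06686|00⟩ + 0.06686|01⟩ + (-0.6969 + 0.09907i)|10⟩ + (0.6969 - 0.09907i)|11⟩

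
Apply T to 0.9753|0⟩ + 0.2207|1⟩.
0.9753|0⟩ + (0.1561 + 0.1561i)|1⟩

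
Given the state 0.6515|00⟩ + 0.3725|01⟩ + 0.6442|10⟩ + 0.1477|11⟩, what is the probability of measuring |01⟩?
0.1388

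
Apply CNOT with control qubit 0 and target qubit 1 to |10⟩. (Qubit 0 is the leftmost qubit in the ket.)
|11⟩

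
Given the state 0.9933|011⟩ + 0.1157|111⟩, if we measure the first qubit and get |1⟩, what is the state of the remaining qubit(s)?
|11⟩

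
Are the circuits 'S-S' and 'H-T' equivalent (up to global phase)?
No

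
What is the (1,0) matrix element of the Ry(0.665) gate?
0.3264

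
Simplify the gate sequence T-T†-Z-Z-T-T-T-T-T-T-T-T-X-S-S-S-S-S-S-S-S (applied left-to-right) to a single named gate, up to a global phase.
X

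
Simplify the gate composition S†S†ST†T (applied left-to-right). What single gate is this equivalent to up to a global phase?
S†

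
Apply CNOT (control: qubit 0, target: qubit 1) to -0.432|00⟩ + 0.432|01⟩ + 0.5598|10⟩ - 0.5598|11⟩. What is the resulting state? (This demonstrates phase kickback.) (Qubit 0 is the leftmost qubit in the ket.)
-0.432|00⟩ + 0.432|01⟩ - 0.5598|10⟩ + 0.5598|11⟩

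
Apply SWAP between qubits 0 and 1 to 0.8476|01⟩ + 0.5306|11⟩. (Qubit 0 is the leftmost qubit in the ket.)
0.8476|10⟩ + 0.5306|11⟩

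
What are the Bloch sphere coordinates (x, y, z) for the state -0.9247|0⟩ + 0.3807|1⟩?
(-0.7041, 0, 0.7101)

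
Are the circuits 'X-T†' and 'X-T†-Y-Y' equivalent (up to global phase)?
Yes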